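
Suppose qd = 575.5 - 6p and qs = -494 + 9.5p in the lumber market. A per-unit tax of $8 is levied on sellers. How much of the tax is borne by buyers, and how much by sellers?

Pre-tax equilibrium: p* = 69, q* = 161.5.
Tax on sellers shifts supply to qs = -494 + 9.5(p − 8) = -570 + 9.5p.
575.5 - 6p = -570 + 9.5p gives buyer price pb = 2291/31; sellers receive ps = 2291/31 − 8 = 2043/31.
New quantity: q = 575.5 − 6(2291/31) = 8189/62.
Buyer burden = 2291/31 − 69 = 152/31; seller burden = 69 − 2043/31 = 96/31.

Buyers bear 152/31, sellers bear 96/31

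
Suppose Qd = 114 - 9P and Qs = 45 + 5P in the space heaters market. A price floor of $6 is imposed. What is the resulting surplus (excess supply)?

Surplus = 15

Equilibrium price would be P* = 69/14, so the floor at 6 binds.
At P = 6: Qd = 60, Qs = 75.
Surplus = 75 − 60 = 15.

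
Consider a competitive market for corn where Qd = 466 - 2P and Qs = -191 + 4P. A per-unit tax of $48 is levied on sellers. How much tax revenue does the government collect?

Tax revenue = 8784

Pre-tax equilibrium: P* = 109.5, Q* = 247.
Tax on sellers shifts supply to Qs = -191 + 4(P − 48) = -383 + 4P.
466 - 2P = -383 + 4P gives buyer price Pb = 141.5; sellers receive Ps = 141.5 − 48 = 93.5.
New quantity: Q = 466 − 2(141.5) = 183.
Revenue = 48 × 183 = 8784.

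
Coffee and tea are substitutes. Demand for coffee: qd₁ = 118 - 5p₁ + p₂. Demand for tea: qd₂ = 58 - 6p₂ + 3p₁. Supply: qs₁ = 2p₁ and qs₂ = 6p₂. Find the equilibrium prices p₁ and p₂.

p₁ = 1474/81, p₂ = 760/81

Market 1: 118 - 5p₁ + p₂ = 2p₁ → 7p₁ - p₂ = 118.
Market 2: 12p₂ - 3p₁ = 58.
Eliminating p₂: 12×(1) + 1×(2) gives 81p₁ = 1474, so p₁ = 1474/81.
Back-substitute into (2): p₂ = (58 + 3×1474/81) / 12 = 760/81.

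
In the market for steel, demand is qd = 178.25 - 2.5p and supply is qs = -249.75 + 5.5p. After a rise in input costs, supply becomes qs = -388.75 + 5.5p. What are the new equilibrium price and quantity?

p' = 70.875, q' = 1.0625

Original equilibrium: p* = 53.5, q* = 44.5.
New equilibrium: 178.25 - 2.5p = -388.75 + 5.5p, so 567 = 8p and p' = 70.875; q' = 178.25 − 2.5(70.875) = 1.0625.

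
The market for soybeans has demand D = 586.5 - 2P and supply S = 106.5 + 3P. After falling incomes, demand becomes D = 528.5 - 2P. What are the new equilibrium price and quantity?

P' = 84.4, Q' = 359.7

Original equilibrium: P* = 96, Q* = 394.5.
New equilibrium: 528.5 - 2P = 106.5 + 3P, so 422 = 5P and P' = 84.4; Q' = 528.5 − 2(84.4) = 359.7.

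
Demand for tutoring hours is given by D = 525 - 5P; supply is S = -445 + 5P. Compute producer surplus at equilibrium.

Producer surplus = 160

Equilibrium: 525 - 5P = -445 + 5P gives P* = 97, Q* = 40.
Supply starts at P = 89 (where S = 0).
PS = ½(97 − 89)(40) = 160.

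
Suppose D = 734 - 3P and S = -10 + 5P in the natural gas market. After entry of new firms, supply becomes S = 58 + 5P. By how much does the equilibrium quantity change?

Original equilibrium: P* = 93, Q* = 455.
New equilibrium: 734 - 3P = 58 + 5P, so 676 = 8P and P' = 84.5; Q' = 734 − 3(84.5) = 480.5.
Change in quantity: 480.5 − 455 = 25.5.

ΔQ = 25.5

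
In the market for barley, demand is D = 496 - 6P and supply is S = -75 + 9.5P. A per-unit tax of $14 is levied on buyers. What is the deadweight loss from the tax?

Deadweight loss = 11172/31

Pre-tax equilibrium: P* = 1142/31, Q* = 8524/31.
Tax on buyers shifts demand to D = 496 − 6(P + 14) = 412 - 6P.
412 - 6P = -75 + 9.5P gives seller price Ps = 974/31; buyers pay Pb = 974/31 + 14 = 1408/31.
New quantity: Q = 496 − 6(1408/31) = 6928/31.
DWL = ½ × 14 × (8524/31 − 6928/31) = 11172/31.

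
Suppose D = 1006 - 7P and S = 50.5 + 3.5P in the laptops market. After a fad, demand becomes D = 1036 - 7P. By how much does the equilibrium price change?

Original equilibrium: P* = 91, Q* = 369.
New equilibrium: 1036 - 7P = 50.5 + 3.5P, so 985.5 = 10.5P and P' = 657/7; Q' = 1036 − 7(657/7) = 379.
Change in price: 657/7 − 91 = 20/7.

ΔP = 20/7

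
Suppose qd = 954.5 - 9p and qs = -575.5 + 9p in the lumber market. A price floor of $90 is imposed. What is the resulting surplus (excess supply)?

Equilibrium price would be p* = 85, so the floor at 90 binds.
At p = 90: qd = 144.5, qs = 234.5.
Surplus = 234.5 − 144.5 = 90.

Surplus = 90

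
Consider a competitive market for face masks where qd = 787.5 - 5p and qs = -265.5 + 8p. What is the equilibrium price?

p* = 81

Set qd = qs: 787.5 - 5p = -265.5 + 8p.
1053 = 13p, so p* = 81.
q* = 787.5 − 5(81) = 382.5.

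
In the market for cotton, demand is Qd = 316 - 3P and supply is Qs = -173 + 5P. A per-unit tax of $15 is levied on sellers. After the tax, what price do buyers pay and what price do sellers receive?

Pre-tax equilibrium: P* = 61.125, Q* = 132.625.
Tax on sellers shifts supply to Qs = -173 + 5(P − 15) = -248 + 5P.
316 - 3P = -248 + 5P gives buyer price Pb = 70.5; sellers receive Ps = 70.5 − 15 = 55.5.
New quantity: Q = 316 − 3(70.5) = 104.5.

Buyers pay $70.5, sellers receive $55.5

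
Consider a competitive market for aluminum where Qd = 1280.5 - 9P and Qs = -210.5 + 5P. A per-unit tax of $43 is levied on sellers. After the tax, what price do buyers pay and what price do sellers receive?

Buyers pay 853/7, sellers receive 552/7

Pre-tax equilibrium: P* = 106.5, Q* = 322.
Tax on sellers shifts supply to Qs = -210.5 + 5(P − 43) = -425.5 + 5P.
1280.5 - 9P = -425.5 + 5P gives buyer price Pb = 853/7; sellers receive Ps = 853/7 − 43 = 552/7.
New quantity: Q = 1280.5 − 9(853/7) = 2573/14.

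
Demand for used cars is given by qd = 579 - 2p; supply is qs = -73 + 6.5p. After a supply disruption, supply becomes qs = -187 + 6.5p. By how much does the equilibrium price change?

Original equilibrium: p* = 1304/17, q* = 7235/17.
New equilibrium: 579 - 2p = -187 + 6.5p, so 766 = 8.5p and p' = 1532/17; q' = 579 − 2(1532/17) = 6779/17.
Change in price: 1532/17 − 1304/17 = 228/17.

Δp = 228/17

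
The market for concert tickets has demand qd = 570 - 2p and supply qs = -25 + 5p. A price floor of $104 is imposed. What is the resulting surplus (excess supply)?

Surplus = 133

Equilibrium price would be p* = 85, so the floor at 104 binds.
At p = 104: qd = 362, qs = 495.
Surplus = 495 − 362 = 133.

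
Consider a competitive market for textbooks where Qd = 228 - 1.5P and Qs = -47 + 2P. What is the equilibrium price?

P* = 550/7

Set Qd = Qs: 228 - 1.5P = -47 + 2P.
275 = 3.5P, so P* = 550/7.
Q* = 228 − 1.5(550/7) = 771/7.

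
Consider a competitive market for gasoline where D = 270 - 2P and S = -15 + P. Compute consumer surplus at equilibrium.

Equilibrium: 270 - 2P = -15 + P gives P* = 95, Q* = 80.
Demand choke price (D = 0): P = 135.
CS = ½(135 − 95)(80) = 1600.

Consumer surplus = 1600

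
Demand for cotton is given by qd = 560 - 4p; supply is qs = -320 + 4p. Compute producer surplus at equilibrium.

Equilibrium: 560 - 4p = -320 + 4p gives p* = 110, q* = 120.
Supply starts at p = 80 (where qs = 0).
PS = ½(110 − 80)(120) = 1800.

Producer surplus = 1800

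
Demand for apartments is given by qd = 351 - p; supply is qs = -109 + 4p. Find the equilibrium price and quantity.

p* = 92, q* = 259

Set qd = qs: 351 - p = -109 + 4p.
460 = 5p, so p* = 92.
q* = 351 − 1(92) = 259.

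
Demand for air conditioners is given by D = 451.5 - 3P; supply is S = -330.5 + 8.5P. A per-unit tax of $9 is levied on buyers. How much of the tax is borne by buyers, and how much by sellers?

Pre-tax equilibrium: P* = 68, Q* = 247.5.
Tax on buyers shifts demand to D = 451.5 − 3(P + 9) = 424.5 - 3P.
424.5 - 3P = -330.5 + 8.5P gives seller price Ps = 1510/23; buyers pay Pb = 1510/23 + 9 = 1717/23.
New quantity: Q = 451.5 − 3(1717/23) = 10467/46.
Buyer burden = 1717/23 − 68 = 153/23; seller burden = 68 − 1510/23 = 54/23.

Buyers bear 153/23, sellers bear 54/23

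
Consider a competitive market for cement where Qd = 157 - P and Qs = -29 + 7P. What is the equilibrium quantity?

Q* = 133.75

Set Qd = Qs: 157 - P = -29 + 7P.
186 = 8P, so P* = 23.25.
Q* = 157 − 1(23.25) = 133.75.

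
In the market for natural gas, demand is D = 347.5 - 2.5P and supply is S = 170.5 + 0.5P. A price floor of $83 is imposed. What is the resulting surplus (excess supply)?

Equilibrium price would be P* = 59, so the floor at 83 binds.
At P = 83: D = 140, S = 212.
Surplus = 212 − 140 = 72.

Surplus = 72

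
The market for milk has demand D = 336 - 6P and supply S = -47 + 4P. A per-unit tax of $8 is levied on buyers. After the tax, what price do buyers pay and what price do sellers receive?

Pre-tax equilibrium: P* = 38.3, Q* = 106.2.
Tax on buyers shifts demand to D = 336 − 6(P + 8) = 288 - 6P.
288 - 6P = -47 + 4P gives seller price Ps = 33.5; buyers pay Pb = 33.5 + 8 = 41.5.
New quantity: Q = 336 − 6(41.5) = 87.

Buyers pay $41.5, sellers receive $33.5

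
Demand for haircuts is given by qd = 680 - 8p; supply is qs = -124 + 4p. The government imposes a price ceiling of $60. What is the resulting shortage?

Shortage = 84

Equilibrium price would be p* = 67, so the ceiling at 60 binds.
At p = 60: qd = 680 − 8(60) = 200, qs = -124 + 4(60) = 116.
Shortage = 200 − 116 = 84.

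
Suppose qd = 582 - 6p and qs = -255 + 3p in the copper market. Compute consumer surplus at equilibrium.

Equilibrium: 582 - 6p = -255 + 3p gives p* = 93, q* = 24.
Demand choke price (qd = 0): p = 97.
CS = ½(97 − 93)(24) = 48.

Consumer surplus = 48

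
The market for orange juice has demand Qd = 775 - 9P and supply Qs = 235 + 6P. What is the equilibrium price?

Set Qd = Qs: 775 - 9P = 235 + 6P.
540 = 15P, so P* = 36.
Q* = 775 − 9(36) = 451.

P* = 36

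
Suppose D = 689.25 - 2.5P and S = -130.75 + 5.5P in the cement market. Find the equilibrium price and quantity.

P* = 102.5, Q* = 433

Set D = S: 689.25 - 2.5P = -130.75 + 5.5P.
820 = 8P, so P* = 102.5.
Q* = 689.25 − 2.5(102.5) = 433.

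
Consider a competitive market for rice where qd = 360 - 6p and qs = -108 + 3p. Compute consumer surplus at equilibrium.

Equilibrium: 360 - 6p = -108 + 3p gives p* = 52, q* = 48.
Demand choke price (qd = 0): p = 60.
CS = ½(60 − 52)(48) = 192.

Consumer surplus = 192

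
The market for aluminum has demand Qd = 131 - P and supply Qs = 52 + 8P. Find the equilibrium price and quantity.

P* = 79/9, Q* = 1100/9

Set Qd = Qs: 131 - P = 52 + 8P.
79 = 9P, so P* = 79/9.
Q* = 131 − 1(79/9) = 1100/9.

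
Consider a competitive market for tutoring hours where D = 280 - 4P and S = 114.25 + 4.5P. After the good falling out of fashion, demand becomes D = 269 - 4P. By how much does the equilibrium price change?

Original equilibrium: P* = 19.5, Q* = 202.
New equilibrium: 269 - 4P = 114.25 + 4.5P, so 154.75 = 8.5P and P' = 619/34; Q' = 269 − 4(619/34) = 3335/17.
Change in price: 619/34 − 19.5 = -22/17.

ΔP = -22/17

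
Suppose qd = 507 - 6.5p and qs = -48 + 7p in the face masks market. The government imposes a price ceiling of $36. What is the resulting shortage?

Equilibrium price would be p* = 370/9, so the ceiling at 36 binds.
At p = 36: qd = 507 − 6.5(36) = 273, qs = -48 + 7(36) = 204.
Shortage = 273 − 204 = 69.

Shortage = 69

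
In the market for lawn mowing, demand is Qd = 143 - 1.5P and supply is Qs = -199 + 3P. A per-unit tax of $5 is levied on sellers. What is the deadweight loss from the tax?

Pre-tax equilibrium: P* = 76, Q* = 29.
Tax on sellers shifts supply to Qs = -199 + 3(P − 5) = -214 + 3P.
143 - 1.5P = -214 + 3P gives buyer price Pb = 238/3; sellers receive Ps = 238/3 − 5 = 223/3.
New quantity: Q = 143 − 1.5(238/3) = 24.
DWL = ½ × 5 × (29 − 24) = 12.5.

Deadweight loss = 12.5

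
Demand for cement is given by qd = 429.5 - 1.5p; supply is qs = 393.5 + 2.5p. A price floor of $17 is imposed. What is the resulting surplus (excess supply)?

Surplus = 32

Equilibrium price would be p* = 9, so the floor at 17 binds.
At p = 17: qd = 404, qs = 436.
Surplus = 436 − 404 = 32.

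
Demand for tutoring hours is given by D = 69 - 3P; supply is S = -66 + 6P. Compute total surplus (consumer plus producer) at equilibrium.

Equilibrium: 69 - 3P = -66 + 6P gives P* = 15, Q* = 24.
Demand choke price: P = 23; supply starts at P = 11.
CS = ½(23 − 15)(24) = 96; PS = ½(15 − 11)(24) = 48.

Total surplus = 144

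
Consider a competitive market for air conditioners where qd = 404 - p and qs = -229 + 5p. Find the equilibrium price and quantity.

p* = 105.5, q* = 298.5

Set qd = qs: 404 - p = -229 + 5p.
633 = 6p, so p* = 105.5.
q* = 404 − 1(105.5) = 298.5.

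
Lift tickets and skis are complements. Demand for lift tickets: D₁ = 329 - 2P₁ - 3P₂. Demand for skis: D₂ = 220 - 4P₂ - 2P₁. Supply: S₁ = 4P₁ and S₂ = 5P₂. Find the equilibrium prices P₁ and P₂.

Market 1: 329 - 2P₁ - 3P₂ = 4P₁ → 6P₁ + 3P₂ = 329.
Market 2: 9P₂ + 2P₁ = 220.
Eliminating P₂: 9×(1) − 3×(2) gives 48P₁ = 2301, so P₁ = 47.9375.
Back-substitute into (2): P₂ = (220 − 2×47.9375) / 9 = 331/24.

P₁ = 47.9375, P₂ = 331/24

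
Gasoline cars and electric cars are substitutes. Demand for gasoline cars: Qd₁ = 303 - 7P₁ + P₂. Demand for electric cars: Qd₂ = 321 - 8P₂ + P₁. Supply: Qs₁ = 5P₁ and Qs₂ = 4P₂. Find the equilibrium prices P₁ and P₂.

Market 1: 303 - 7P₁ + P₂ = 5P₁ → 12P₁ - P₂ = 303.
Market 2: 12P₂ - P₁ = 321.
Eliminating P₂: 12×(1) + 1×(2) gives 143P₁ = 3957, so P₁ = 3957/143.
Back-substitute into (2): P₂ = (321 + 1×3957/143) / 12 = 4155/143.

P₁ = 3957/143, P₂ = 4155/143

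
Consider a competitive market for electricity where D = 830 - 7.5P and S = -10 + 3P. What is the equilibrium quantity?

Set D = S: 830 - 7.5P = -10 + 3P.
840 = 10.5P, so P* = 80.
Q* = 830 − 7.5(80) = 230.

Q* = 230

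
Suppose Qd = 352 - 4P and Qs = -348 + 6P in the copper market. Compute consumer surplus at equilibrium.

Equilibrium: 352 - 4P = -348 + 6P gives P* = 70, Q* = 72.
Demand choke price (Qd = 0): P = 88.
CS = ½(88 − 70)(72) = 648.

Consumer surplus = 648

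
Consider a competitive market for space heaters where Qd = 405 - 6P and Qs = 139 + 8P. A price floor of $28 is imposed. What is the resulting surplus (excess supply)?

Surplus = 126

Equilibrium price would be P* = 19, so the floor at 28 binds.
At P = 28: Qd = 237, Qs = 363.
Surplus = 363 − 237 = 126.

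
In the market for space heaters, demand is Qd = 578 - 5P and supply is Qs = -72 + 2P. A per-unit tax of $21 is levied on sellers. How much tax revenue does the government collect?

Tax revenue = 1758

Pre-tax equilibrium: P* = 650/7, Q* = 796/7.
Tax on sellers shifts supply to Qs = -72 + 2(P − 21) = -114 + 2P.
578 - 5P = -114 + 2P gives buyer price Pb = 692/7; sellers receive Ps = 692/7 − 21 = 545/7.
New quantity: Q = 578 − 5(692/7) = 586/7.
Revenue = 21 × 586/7 = 1758.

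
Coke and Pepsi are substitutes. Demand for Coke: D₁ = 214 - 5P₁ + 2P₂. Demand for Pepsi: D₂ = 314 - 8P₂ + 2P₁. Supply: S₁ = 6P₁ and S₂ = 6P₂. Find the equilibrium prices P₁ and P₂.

P₁ = 24.16, P₂ = 25.88

Market 1: 214 - 5P₁ + 2P₂ = 6P₁ → 11P₁ - 2P₂ = 214.
Market 2: 14P₂ - 2P₁ = 314.
Eliminating P₂: 14×(1) + 2×(2) gives 150P₁ = 3624, so P₁ = 24.16.
Back-substitute into (2): P₂ = (314 + 2×24.16) / 14 = 25.88.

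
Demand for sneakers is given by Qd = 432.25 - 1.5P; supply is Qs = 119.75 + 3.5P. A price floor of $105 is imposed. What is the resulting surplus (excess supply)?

Equilibrium price would be P* = 62.5, so the floor at 105 binds.
At P = 105: Qd = 274.75, Qs = 487.25.
Surplus = 487.25 − 274.75 = 212.5.

Surplus = 212.5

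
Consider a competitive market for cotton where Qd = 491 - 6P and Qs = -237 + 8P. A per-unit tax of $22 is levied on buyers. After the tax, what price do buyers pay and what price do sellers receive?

Buyers pay 452/7, sellers receive 298/7

Pre-tax equilibrium: P* = 52, Q* = 179.
Tax on buyers shifts demand to Qd = 491 − 6(P + 22) = 359 - 6P.
359 - 6P = -237 + 8P gives seller price Ps = 298/7; buyers pay Pb = 298/7 + 22 = 452/7.
New quantity: Q = 491 − 6(452/7) = 725/7.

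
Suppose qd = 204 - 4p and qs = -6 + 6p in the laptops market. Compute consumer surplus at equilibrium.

Consumer surplus = 1800

Equilibrium: 204 - 4p = -6 + 6p gives p* = 21, q* = 120.
Demand choke price (qd = 0): p = 51.
CS = ½(51 − 21)(120) = 1800.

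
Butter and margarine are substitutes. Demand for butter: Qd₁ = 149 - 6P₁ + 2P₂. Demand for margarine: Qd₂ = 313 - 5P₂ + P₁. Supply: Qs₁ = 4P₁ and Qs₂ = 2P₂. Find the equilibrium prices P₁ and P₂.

P₁ = 1669/68, P₂ = 3279/68

Market 1: 149 - 6P₁ + 2P₂ = 4P₁ → 10P₁ - 2P₂ = 149.
Market 2: 7P₂ - P₁ = 313.
Eliminating P₂: 7×(1) + 2×(2) gives 68P₁ = 1669, so P₁ = 1669/68.
Back-substitute into (2): P₂ = (313 + 1×1669/68) / 7 = 3279/68.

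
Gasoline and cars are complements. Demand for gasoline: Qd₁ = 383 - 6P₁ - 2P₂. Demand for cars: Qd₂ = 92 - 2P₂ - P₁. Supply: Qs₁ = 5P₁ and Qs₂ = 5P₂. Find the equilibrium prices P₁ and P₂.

Market 1: 383 - 6P₁ - 2P₂ = 5P₁ → 11P₁ + 2P₂ = 383.
Market 2: 7P₂ + P₁ = 92.
Eliminating P₂: 7×(1) − 2×(2) gives 75P₁ = 2497, so P₁ = 2497/75.
Back-substitute into (2): P₂ = (92 − 1×2497/75) / 7 = 629/75.

P₁ = 2497/75, P₂ = 629/75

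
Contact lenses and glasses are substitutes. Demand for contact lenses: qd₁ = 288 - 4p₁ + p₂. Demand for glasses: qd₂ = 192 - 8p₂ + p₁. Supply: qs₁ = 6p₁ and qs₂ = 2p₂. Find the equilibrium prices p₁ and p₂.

Market 1: 288 - 4p₁ + p₂ = 6p₁ → 10p₁ - p₂ = 288.
Market 2: 10p₂ - p₁ = 192.
Eliminating p₂: 10×(1) + 1×(2) gives 99p₁ = 3072, so p₁ = 1024/33.
Back-substitute into (2): p₂ = (192 + 1×1024/33) / 10 = 736/33.

p₁ = 1024/33, p₂ = 736/33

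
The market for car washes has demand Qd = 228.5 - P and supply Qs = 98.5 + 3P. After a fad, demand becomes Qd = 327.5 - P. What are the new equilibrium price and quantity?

Original equilibrium: P* = 32.5, Q* = 196.
New equilibrium: 327.5 - P = 98.5 + 3P, so 229 = 4P and P' = 57.25; Q' = 327.5 − 1(57.25) = 270.25.

P' = 57.25, Q' = 270.25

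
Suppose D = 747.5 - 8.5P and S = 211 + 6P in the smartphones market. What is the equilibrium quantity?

Q* = 433

Set D = S: 747.5 - 8.5P = 211 + 6P.
536.5 = 14.5P, so P* = 37.
Q* = 747.5 − 8.5(37) = 433.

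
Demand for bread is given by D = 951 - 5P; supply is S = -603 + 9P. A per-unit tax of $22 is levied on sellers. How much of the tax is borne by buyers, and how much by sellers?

Buyers bear 99/7, sellers bear 55/7

Pre-tax equilibrium: P* = 111, Q* = 396.
Tax on sellers shifts supply to S = -603 + 9(P − 22) = -801 + 9P.
951 - 5P = -801 + 9P gives buyer price Pb = 876/7; sellers receive Ps = 876/7 − 22 = 722/7.
New quantity: Q = 951 − 5(876/7) = 2277/7.
Buyer burden = 876/7 − 111 = 99/7; seller burden = 111 − 722/7 = 55/7.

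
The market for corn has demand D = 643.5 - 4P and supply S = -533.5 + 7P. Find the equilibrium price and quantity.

P* = 107, Q* = 215.5

Set D = S: 643.5 - 4P = -533.5 + 7P.
1177 = 11P, so P* = 107.
Q* = 643.5 − 4(107) = 215.5.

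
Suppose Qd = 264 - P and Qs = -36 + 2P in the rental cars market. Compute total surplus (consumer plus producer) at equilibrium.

Total surplus = 20172

Equilibrium: 264 - P = -36 + 2P gives P* = 100, Q* = 164.
Demand choke price: P = 264; supply starts at P = 18.
CS = ½(264 − 100)(164) = 13448; PS = ½(100 − 18)(164) = 6724.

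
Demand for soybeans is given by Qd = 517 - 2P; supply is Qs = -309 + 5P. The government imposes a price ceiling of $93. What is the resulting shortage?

Shortage = 175

Equilibrium price would be P* = 118, so the ceiling at 93 binds.
At P = 93: Qd = 517 − 2(93) = 331, Qs = -309 + 5(93) = 156.
Shortage = 331 − 156 = 175.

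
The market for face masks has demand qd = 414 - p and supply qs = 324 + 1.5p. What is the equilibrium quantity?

Set qd = qs: 414 - p = 324 + 1.5p.
90 = 2.5p, so p* = 36.
q* = 414 − 1(36) = 378.

q* = 378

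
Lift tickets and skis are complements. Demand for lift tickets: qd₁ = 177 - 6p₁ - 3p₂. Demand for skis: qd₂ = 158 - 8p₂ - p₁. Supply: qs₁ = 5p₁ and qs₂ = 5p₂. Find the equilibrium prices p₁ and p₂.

p₁ = 13.05, p₂ = 11.15

Market 1: 177 - 6p₁ - 3p₂ = 5p₁ → 11p₁ + 3p₂ = 177.
Market 2: 13p₂ + p₁ = 158.
Eliminating p₂: 13×(1) − 3×(2) gives 140p₁ = 1827, so p₁ = 13.05.
Back-substitute into (2): p₂ = (158 − 1×13.05) / 13 = 11.15.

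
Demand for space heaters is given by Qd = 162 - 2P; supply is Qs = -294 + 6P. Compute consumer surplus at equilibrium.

Consumer surplus = 576

Equilibrium: 162 - 2P = -294 + 6P gives P* = 57, Q* = 48.
Demand choke price (Qd = 0): P = 81.
CS = ½(81 − 57)(48) = 576.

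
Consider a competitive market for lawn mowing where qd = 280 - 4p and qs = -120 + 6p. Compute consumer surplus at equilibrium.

Equilibrium: 280 - 4p = -120 + 6p gives p* = 40, q* = 120.
Demand choke price (qd = 0): p = 70.
CS = ½(70 − 40)(120) = 1800.

Consumer surplus = 1800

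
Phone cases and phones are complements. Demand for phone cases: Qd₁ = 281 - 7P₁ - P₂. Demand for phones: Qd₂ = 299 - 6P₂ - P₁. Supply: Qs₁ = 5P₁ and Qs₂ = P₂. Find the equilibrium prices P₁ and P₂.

Market 1: 281 - 7P₁ - P₂ = 5P₁ → 12P₁ + P₂ = 281.
Market 2: 7P₂ + P₁ = 299.
Eliminating P₂: 7×(1) − 1×(2) gives 83P₁ = 1668, so P₁ = 1668/83.
Back-substitute into (2): P₂ = (299 − 1×1668/83) / 7 = 3307/83.

P₁ = 1668/83, P₂ = 3307/83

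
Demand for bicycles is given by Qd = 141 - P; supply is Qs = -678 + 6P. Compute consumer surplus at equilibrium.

Consumer surplus = 288

Equilibrium: 141 - P = -678 + 6P gives P* = 117, Q* = 24.
Demand choke price (Qd = 0): P = 141.
CS = ½(141 − 117)(24) = 288.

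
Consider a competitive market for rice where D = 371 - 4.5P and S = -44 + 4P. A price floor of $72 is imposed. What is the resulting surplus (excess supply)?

Surplus = 197

Equilibrium price would be P* = 830/17, so the floor at 72 binds.
At P = 72: D = 47, S = 244.
Surplus = 244 − 47 = 197.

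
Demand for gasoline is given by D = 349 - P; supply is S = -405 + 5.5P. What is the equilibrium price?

P* = 116

Set D = S: 349 - P = -405 + 5.5P.
754 = 6.5P, so P* = 116.
Q* = 349 − 1(116) = 233.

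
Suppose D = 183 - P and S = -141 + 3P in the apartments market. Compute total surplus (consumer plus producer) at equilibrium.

Equilibrium: 183 - P = -141 + 3P gives P* = 81, Q* = 102.
Demand choke price: P = 183; supply starts at P = 47.
CS = ½(183 − 81)(102) = 5202; PS = ½(81 − 47)(102) = 1734.

Total surplus = 6936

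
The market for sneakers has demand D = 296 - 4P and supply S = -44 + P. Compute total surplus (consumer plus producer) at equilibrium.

Equilibrium: 296 - 4P = -44 + P gives P* = 68, Q* = 24.
Demand choke price: P = 74; supply starts at P = 44.
CS = ½(74 − 68)(24) = 72; PS = ½(68 − 44)(24) = 288.

Total surplus = 360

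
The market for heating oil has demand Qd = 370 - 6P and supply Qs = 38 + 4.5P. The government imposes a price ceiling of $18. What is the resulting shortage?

Equilibrium price would be P* = 664/21, so the ceiling at 18 binds.
At P = 18: Qd = 370 − 6(18) = 262, Qs = 38 + 4.5(18) = 119.
Shortage = 262 − 119 = 143.

Shortage = 143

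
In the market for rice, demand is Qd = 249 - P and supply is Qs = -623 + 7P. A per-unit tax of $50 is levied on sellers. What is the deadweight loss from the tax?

Deadweight loss = 1093.75

Pre-tax equilibrium: P* = 109, Q* = 140.
Tax on sellers shifts supply to Qs = -623 + 7(P − 50) = -973 + 7P.
249 - P = -973 + 7P gives buyer price Pb = 152.75; sellers receive Ps = 152.75 − 50 = 102.75.
New quantity: Q = 249 − 1(152.75) = 96.25.
DWL = ½ × 50 × (140 − 96.25) = 1093.75.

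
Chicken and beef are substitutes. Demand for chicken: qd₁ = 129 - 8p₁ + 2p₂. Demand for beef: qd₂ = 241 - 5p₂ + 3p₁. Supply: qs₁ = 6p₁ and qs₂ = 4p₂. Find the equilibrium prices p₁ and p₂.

p₁ = 1643/120, p₂ = 3761/120

Market 1: 129 - 8p₁ + 2p₂ = 6p₁ → 14p₁ - 2p₂ = 129.
Market 2: 9p₂ - 3p₁ = 241.
Eliminating p₂: 9×(1) + 2×(2) gives 120p₁ = 1643, so p₁ = 1643/120.
Back-substitute into (2): p₂ = (241 + 3×1643/120) / 9 = 3761/120.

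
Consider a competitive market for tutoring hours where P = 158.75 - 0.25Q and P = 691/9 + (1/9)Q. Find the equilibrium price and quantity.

P* = 102, Q* = 227

Set the two price expressions equal: 158.75 - 0.25Q = 691/9 + (1/9)Q.
2951/36 = (13/36)Q, so Q* = 227.
P* = 158.75 − (0.25)(227) = 102.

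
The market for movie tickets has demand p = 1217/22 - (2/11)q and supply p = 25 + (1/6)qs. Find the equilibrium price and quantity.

p* = 39.5, q* = 87

Set the two price expressions equal: 1217/22 - (2/11)q = 25 + (1/6)q.
667/22 = (23/66)q, so q* = 87.
p* = 1217/22 − (2/11)(87) = 39.5.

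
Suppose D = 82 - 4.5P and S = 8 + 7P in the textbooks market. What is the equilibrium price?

Set D = S: 82 - 4.5P = 8 + 7P.
74 = 11.5P, so P* = 148/23.
Q* = 82 − 4.5(148/23) = 1220/23.

P* = 148/23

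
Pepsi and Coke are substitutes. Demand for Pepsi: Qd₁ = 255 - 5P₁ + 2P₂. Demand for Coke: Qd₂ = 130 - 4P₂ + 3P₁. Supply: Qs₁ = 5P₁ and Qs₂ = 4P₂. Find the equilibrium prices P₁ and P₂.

Market 1: 255 - 5P₁ + 2P₂ = 5P₁ → 10P₁ - 2P₂ = 255.
Market 2: 8P₂ - 3P₁ = 130.
Eliminating P₂: 8×(1) + 2×(2) gives 74P₁ = 2300, so P₁ = 1150/37.
Back-substitute into (2): P₂ = (130 + 3×1150/37) / 8 = 2065/74.

P₁ = 1150/37, P₂ = 2065/74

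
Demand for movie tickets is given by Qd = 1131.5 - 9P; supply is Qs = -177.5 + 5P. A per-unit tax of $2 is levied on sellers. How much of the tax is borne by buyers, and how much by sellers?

Pre-tax equilibrium: P* = 93.5, Q* = 290.
Tax on sellers shifts supply to Qs = -177.5 + 5(P − 2) = -187.5 + 5P.
1131.5 - 9P = -187.5 + 5P gives buyer price Pb = 1319/14; sellers receive Ps = 1319/14 − 2 = 1291/14.
New quantity: Q = 1131.5 − 9(1319/14) = 1985/7.
Buyer burden = 1319/14 − 93.5 = 5/7; seller burden = 93.5 − 1291/14 = 9/7.

Buyers bear 5/7, sellers bear 9/7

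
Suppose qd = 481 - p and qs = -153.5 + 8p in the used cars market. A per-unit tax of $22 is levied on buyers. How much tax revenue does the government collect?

Pre-tax equilibrium: p* = 70.5, q* = 410.5.
Tax on buyers shifts demand to qd = 481 − 1(p + 22) = 459 - p.
459 - p = -153.5 + 8p gives seller price ps = 1225/18; buyers pay pb = 1225/18 + 22 = 1621/18.
New quantity: q = 481 − 1(1621/18) = 7037/18.
Revenue = 22 × 7037/18 = 77407/9.

Tax revenue = 77407/9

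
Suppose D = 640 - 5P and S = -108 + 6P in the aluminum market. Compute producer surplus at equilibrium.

Equilibrium: 640 - 5P = -108 + 6P gives P* = 68, Q* = 300.
Supply starts at P = 18 (where S = 0).
PS = ½(68 − 18)(300) = 7500.

Producer surplus = 7500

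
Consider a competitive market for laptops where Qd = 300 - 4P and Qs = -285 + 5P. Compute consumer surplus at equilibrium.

Consumer surplus = 200

Equilibrium: 300 - 4P = -285 + 5P gives P* = 65, Q* = 40.
Demand choke price (Qd = 0): P = 75.
CS = ½(75 − 65)(40) = 200.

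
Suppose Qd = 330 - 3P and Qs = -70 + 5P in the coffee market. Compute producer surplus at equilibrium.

Producer surplus = 3240

Equilibrium: 330 - 3P = -70 + 5P gives P* = 50, Q* = 180.
Supply starts at P = 14 (where Qs = 0).
PS = ½(50 − 14)(180) = 3240.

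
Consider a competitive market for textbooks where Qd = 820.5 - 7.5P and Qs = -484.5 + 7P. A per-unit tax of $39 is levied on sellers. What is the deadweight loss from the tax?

Pre-tax equilibrium: P* = 90, Q* = 145.5.
Tax on sellers shifts supply to Qs = -484.5 + 7(P − 39) = -757.5 + 7P.
820.5 - 7.5P = -757.5 + 7P gives buyer price Pb = 3156/29; sellers receive Ps = 3156/29 − 39 = 2025/29.
New quantity: Q = 820.5 − 7.5(3156/29) = 249/58.
DWL = ½ × 39 × (145.5 − 249/58) = 159705/58.

Deadweight loss = 159705/58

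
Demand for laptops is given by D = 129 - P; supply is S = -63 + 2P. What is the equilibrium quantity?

Q* = 65

Set D = S: 129 - P = -63 + 2P.
192 = 3P, so P* = 64.
Q* = 129 − 1(64) = 65.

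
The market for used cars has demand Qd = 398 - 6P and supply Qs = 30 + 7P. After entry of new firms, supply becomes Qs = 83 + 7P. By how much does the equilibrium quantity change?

ΔQ = 318/13

Original equilibrium: P* = 368/13, Q* = 2966/13.
New equilibrium: 398 - 6P = 83 + 7P, so 315 = 13P and P' = 315/13; Q' = 398 − 6(315/13) = 3284/13.
Change in quantity: 3284/13 − 2966/13 = 318/13.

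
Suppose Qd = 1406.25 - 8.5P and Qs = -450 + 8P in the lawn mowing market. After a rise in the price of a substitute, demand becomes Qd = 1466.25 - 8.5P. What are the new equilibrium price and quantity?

P' = 2555/22, Q' = 5270/11

Original equilibrium: P* = 112.5, Q* = 450.
New equilibrium: 1466.25 - 8.5P = -450 + 8P, so 1916.25 = 16.5P and P' = 2555/22; Q' = 1466.25 − 8.5(2555/22) = 5270/11.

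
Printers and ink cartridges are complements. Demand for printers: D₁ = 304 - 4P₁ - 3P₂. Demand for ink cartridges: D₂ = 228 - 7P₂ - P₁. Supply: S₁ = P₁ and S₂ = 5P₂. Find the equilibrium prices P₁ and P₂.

Market 1: 304 - 4P₁ - 3P₂ = P₁ → 5P₁ + 3P₂ = 304.
Market 2: 12P₂ + P₁ = 228.
Eliminating P₂: 12×(1) − 3×(2) gives 57P₁ = 2964, so P₁ = 52.
Back-substitute into (2): P₂ = (228 − 1×52) / 12 = 44/3.

P₁ = 52, P₂ = 44/3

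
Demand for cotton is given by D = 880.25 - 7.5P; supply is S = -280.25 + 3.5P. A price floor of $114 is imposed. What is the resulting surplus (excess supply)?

Surplus = 93.5

Equilibrium price would be P* = 105.5, so the floor at 114 binds.
At P = 114: D = 25.25, S = 118.75.
Surplus = 118.75 − 25.25 = 93.5.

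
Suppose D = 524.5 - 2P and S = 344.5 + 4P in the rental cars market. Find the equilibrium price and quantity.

P* = 30, Q* = 464.5

Set D = S: 524.5 - 2P = 344.5 + 4P.
180 = 6P, so P* = 30.
Q* = 524.5 − 2(30) = 464.5.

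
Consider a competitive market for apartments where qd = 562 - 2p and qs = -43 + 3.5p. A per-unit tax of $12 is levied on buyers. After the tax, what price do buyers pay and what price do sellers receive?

Pre-tax equilibrium: p* = 110, q* = 342.
Tax on buyers shifts demand to qd = 562 − 2(p + 12) = 538 - 2p.
538 - 2p = -43 + 3.5p gives seller price ps = 1162/11; buyers pay pb = 1162/11 + 12 = 1294/11.
New quantity: q = 562 − 2(1294/11) = 3594/11.

Buyers pay 1294/11, sellers receive 1162/11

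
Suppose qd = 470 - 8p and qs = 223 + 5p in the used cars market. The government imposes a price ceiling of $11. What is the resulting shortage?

Equilibrium price would be p* = 19, so the ceiling at 11 binds.
At p = 11: qd = 470 − 8(11) = 382, qs = 223 + 5(11) = 278.
Shortage = 382 − 278 = 104.

Shortage = 104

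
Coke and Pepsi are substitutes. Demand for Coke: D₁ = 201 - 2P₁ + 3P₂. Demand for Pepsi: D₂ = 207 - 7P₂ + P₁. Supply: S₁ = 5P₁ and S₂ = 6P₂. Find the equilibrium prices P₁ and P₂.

Market 1: 201 - 2P₁ + 3P₂ = 5P₁ → 7P₁ - 3P₂ = 201.
Market 2: 13P₂ - P₁ = 207.
Eliminating P₂: 13×(1) + 3×(2) gives 88P₁ = 3234, so P₁ = 36.75.
Back-substitute into (2): P₂ = (207 + 1×36.75) / 13 = 18.75.

P₁ = 36.75, P₂ = 18.75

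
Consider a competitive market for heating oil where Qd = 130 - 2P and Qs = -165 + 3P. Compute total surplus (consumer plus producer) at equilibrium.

Total surplus = 60

Equilibrium: 130 - 2P = -165 + 3P gives P* = 59, Q* = 12.
Demand choke price: P = 65; supply starts at P = 55.
CS = ½(65 − 59)(12) = 36; PS = ½(59 − 55)(12) = 24.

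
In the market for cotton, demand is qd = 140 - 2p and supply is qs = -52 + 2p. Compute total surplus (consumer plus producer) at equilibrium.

Equilibrium: 140 - 2p = -52 + 2p gives p* = 48, q* = 44.
Demand choke price: p = 70; supply starts at p = 26.
CS = ½(70 − 48)(44) = 484; PS = ½(48 − 26)(44) = 484.

Total surplus = 968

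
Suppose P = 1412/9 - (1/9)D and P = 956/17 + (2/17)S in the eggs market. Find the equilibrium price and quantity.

Set the two price expressions equal: 1412/9 - (1/9)Q = 956/17 + (2/17)Q.
15400/153 = (35/153)Q, so Q* = 440.
P* = 1412/9 − (1/9)(440) = 108.

P* = 108, Q* = 440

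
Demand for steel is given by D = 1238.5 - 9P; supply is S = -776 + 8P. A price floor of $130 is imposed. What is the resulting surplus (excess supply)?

Equilibrium price would be P* = 118.5, so the floor at 130 binds.
At P = 130: D = 68.5, S = 264.
Surplus = 264 − 68.5 = 195.5.

Surplus = 195.5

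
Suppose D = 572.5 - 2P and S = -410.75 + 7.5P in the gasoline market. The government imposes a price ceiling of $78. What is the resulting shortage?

Equilibrium price would be P* = 103.5, so the ceiling at 78 binds.
At P = 78: D = 572.5 − 2(78) = 416.5, S = -410.75 + 7.5(78) = 174.25.
Shortage = 416.5 − 174.25 = 242.25.

Shortage = 242.25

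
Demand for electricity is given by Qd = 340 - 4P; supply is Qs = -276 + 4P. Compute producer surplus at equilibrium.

Equilibrium: 340 - 4P = -276 + 4P gives P* = 77, Q* = 32.
Supply starts at P = 69 (where Qs = 0).
PS = ½(77 − 69)(32) = 128.

Producer surplus = 128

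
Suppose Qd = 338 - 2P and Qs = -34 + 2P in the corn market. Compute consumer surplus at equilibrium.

Equilibrium: 338 - 2P = -34 + 2P gives P* = 93, Q* = 152.
Demand choke price (Qd = 0): P = 169.
CS = ½(169 − 93)(152) = 5776.

Consumer surplus = 5776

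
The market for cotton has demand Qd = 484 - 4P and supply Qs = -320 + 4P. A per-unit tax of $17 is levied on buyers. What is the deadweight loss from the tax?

Pre-tax equilibrium: P* = 100.5, Q* = 82.
Tax on buyers shifts demand to Qd = 484 − 4(P + 17) = 416 - 4P.
416 - 4P = -320 + 4P gives seller price Ps = 92; buyers pay Pb = 92 + 17 = 109.
New quantity: Q = 484 − 4(109) = 48.
DWL = ½ × 17 × (82 − 48) = 289.

Deadweight loss = 289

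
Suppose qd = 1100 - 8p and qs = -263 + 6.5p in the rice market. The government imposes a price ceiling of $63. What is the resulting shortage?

Equilibrium price would be p* = 94, so the ceiling at 63 binds.
At p = 63: qd = 1100 − 8(63) = 596, qs = -263 + 6.5(63) = 146.5.
Shortage = 596 − 146.5 = 449.5.

Shortage = 449.5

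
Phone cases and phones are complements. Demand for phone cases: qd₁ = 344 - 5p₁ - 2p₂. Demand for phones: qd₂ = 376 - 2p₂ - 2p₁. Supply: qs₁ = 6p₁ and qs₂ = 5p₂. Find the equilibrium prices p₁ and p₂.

Market 1: 344 - 5p₁ - 2p₂ = 6p₁ → 11p₁ + 2p₂ = 344.
Market 2: 7p₂ + 2p₁ = 376.
Eliminating p₂: 7×(1) − 2×(2) gives 73p₁ = 1656, so p₁ = 1656/73.
Back-substitute into (2): p₂ = (376 − 2×1656/73) / 7 = 3448/73.

p₁ = 1656/73, p₂ = 3448/73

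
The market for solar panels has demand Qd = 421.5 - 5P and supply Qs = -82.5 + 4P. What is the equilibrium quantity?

Set Qd = Qs: 421.5 - 5P = -82.5 + 4P.
504 = 9P, so P* = 56.
Q* = 421.5 − 5(56) = 141.5.

Q* = 141.5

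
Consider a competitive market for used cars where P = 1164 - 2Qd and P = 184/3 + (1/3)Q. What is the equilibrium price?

Set the two price expressions equal: 1164 - 2Q = 184/3 + (1/3)Q.
3308/3 = (7/3)Q, so Q* = 3308/7.
P* = 1164 − (2)(3308/7) = 1532/7.

P* = 1532/7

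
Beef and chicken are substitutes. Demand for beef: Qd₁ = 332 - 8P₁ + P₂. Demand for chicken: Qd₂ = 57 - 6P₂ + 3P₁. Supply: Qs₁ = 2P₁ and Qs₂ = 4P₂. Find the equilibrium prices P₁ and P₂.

P₁ = 3377/97, P₂ = 1566/97

Market 1: 332 - 8P₁ + P₂ = 2P₁ → 10P₁ - P₂ = 332.
Market 2: 10P₂ - 3P₁ = 57.
Eliminating P₂: 10×(1) + 1×(2) gives 97P₁ = 3377, so P₁ = 3377/97.
Back-substitute into (2): P₂ = (57 + 3×3377/97) / 10 = 1566/97.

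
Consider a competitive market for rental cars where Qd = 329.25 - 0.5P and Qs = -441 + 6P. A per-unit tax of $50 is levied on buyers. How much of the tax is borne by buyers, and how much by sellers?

Pre-tax equilibrium: P* = 118.5, Q* = 270.
Tax on buyers shifts demand to Qd = 329.25 − 0.5(P + 50) = 304.25 - 0.5P.
304.25 - 0.5P = -441 + 6P gives seller price Ps = 2981/26; buyers pay Pb = 2981/26 + 50 = 4281/26.
New quantity: Q = 329.25 − 0.5(4281/26) = 3210/13.
Buyer burden = 4281/26 − 118.5 = 600/13; seller burden = 118.5 − 2981/26 = 50/13.

Buyers bear 600/13, sellers bear 50/13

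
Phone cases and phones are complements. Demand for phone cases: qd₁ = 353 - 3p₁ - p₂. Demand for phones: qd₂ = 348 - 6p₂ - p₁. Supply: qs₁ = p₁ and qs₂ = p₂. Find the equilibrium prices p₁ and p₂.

Market 1: 353 - 3p₁ - p₂ = p₁ → 4p₁ + p₂ = 353.
Market 2: 7p₂ + p₁ = 348.
Eliminating p₂: 7×(1) − 1×(2) gives 27p₁ = 2123, so p₁ = 2123/27.
Back-substitute into (2): p₂ = (348 − 1×2123/27) / 7 = 1039/27.

p₁ = 2123/27, p₂ = 1039/27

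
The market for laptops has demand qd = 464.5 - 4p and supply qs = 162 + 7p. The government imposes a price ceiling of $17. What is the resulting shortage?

Equilibrium price would be p* = 27.5, so the ceiling at 17 binds.
At p = 17: qd = 464.5 − 4(17) = 396.5, qs = 162 + 7(17) = 281.
Shortage = 396.5 − 281 = 115.5.

Shortage = 115.5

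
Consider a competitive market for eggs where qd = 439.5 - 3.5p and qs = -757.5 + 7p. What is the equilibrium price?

Set qd = qs: 439.5 - 3.5p = -757.5 + 7p.
1197 = 10.5p, so p* = 114.
q* = 439.5 − 3.5(114) = 40.5.

p* = 114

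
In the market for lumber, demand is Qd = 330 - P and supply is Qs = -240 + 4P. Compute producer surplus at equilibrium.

Equilibrium: 330 - P = -240 + 4P gives P* = 114, Q* = 216.
Supply starts at P = 60 (where Qs = 0).
PS = ½(114 − 60)(216) = 5832.

Producer surplus = 5832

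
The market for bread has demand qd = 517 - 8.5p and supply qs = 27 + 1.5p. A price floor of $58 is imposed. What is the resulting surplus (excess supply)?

Surplus = 90

Equilibrium price would be p* = 49, so the floor at 58 binds.
At p = 58: qd = 24, qs = 114.
Surplus = 114 − 24 = 90.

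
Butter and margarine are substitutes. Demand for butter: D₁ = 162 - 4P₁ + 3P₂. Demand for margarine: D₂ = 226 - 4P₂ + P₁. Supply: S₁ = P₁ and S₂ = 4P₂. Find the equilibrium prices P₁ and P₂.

P₁ = 1974/37, P₂ = 1292/37

Market 1: 162 - 4P₁ + 3P₂ = P₁ → 5P₁ - 3P₂ = 162.
Market 2: 8P₂ - P₁ = 226.
Eliminating P₂: 8×(1) + 3×(2) gives 37P₁ = 1974, so P₁ = 1974/37.
Back-substitute into (2): P₂ = (226 + 1×1974/37) / 8 = 1292/37.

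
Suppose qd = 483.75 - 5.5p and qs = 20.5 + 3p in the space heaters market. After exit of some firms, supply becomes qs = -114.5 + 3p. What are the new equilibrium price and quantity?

Original equilibrium: p* = 54.5, q* = 184.
New equilibrium: 483.75 - 5.5p = -114.5 + 3p, so 598.25 = 8.5p and p' = 2393/34; q' = 483.75 − 5.5(2393/34) = 1643/17.

p' = 2393/34, q' = 1643/17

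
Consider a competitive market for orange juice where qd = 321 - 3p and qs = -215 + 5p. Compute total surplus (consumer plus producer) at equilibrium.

Total surplus = 3840

Equilibrium: 321 - 3p = -215 + 5p gives p* = 67, q* = 120.
Demand choke price: p = 107; supply starts at p = 43.
CS = ½(107 − 67)(120) = 2400; PS = ½(67 − 43)(120) = 1440.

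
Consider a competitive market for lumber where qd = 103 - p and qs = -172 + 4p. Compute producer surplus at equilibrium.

Equilibrium: 103 - p = -172 + 4p gives p* = 55, q* = 48.
Supply starts at p = 43 (where qs = 0).
PS = ½(55 − 43)(48) = 288.

Producer surplus = 288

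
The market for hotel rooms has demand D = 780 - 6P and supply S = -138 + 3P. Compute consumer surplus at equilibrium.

Consumer surplus = 2352

Equilibrium: 780 - 6P = -138 + 3P gives P* = 102, Q* = 168.
Demand choke price (D = 0): P = 130.
CS = ½(130 − 102)(168) = 2352.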